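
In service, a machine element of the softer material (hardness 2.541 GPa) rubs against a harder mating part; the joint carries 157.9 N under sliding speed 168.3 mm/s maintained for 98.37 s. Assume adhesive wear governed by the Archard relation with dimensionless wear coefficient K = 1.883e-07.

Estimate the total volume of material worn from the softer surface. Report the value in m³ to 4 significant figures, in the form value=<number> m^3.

Intermediate values appear rounded. The algebra maintains exact precision; a single final rounding: 4 significant digits.
Sliding speed v = 168.3 mm/s = 0.1683 m/s. Path length L = v·t = 0.1683 m/s × 98.37 s = 16.56 m.
Hardness H = 2.541 GPa = 2.541e+09 Pa.
In SI base units: W = 157.9 N, H = 2.541e+09 Pa, K = 1.883e-07.
Archard volume V = K·W·L/H = 1.883e-07 · 157.9 · 16.56 / 2.541e+09 = 1.937e-13 m³.

value=1.937e-13 m^3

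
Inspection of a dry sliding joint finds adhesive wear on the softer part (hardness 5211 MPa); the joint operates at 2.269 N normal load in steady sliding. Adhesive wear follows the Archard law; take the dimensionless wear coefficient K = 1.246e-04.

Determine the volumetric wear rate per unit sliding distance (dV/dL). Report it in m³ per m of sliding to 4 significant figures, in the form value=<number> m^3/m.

The intermediates are printed rounded — the algebra carries exact precision. Rounded just once: four significant figures.
Convert: Hardness H = 5211 MPa = 5.211e+09 Pa.
Collected in SI base units: W = 2.269 N, H = 5.211e+09 Pa, K = 1.246e-04.
Volumetric rate dV/dL = K·W/H, per unit distance: 1.246e-04 · 2.269 / 5.211e+09 = 5.425e-14 m³/m.

value=5.425e-14 m^3/m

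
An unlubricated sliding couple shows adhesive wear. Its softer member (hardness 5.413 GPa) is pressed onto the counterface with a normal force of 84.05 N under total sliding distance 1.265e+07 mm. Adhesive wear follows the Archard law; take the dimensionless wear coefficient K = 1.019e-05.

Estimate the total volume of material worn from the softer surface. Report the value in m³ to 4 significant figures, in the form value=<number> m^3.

value=2.002e-09 m^3

The algebra carries full float precision; the intermediates are printed rounded — a single final rounding: 4 significant digits.
Convert: Distance covered L = 1.265e+07 mm = 1.265e+04 m.
Convert: Hardness H = 5.413 GPa = 5.413e+09 Pa.
Working in SI base units: W = 84.05 N, H = 5.413e+09 Pa, K = 1.019e-05.
Archard volume V = K·W·L/H = 1.019e-05 · 84.05 · 1.265e+04 / 5.413e+09 = 2.002e-09 m³.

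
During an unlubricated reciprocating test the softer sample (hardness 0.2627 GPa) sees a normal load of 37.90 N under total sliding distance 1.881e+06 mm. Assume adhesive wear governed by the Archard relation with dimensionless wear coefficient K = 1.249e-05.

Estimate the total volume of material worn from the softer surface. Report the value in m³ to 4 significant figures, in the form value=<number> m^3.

The computation carries full precision; intermediate values are printed rounded; one last rounding to four significant figures.
Path length L = 1.881e+06 mm = 1881 m.
Hardness H = 0.2627 GPa = 2.627e+08 Pa.
Working in SI base units: W = 37.90 N, H = 2.627e+08 Pa, K = 1.249e-05.
The Archard volume V = K·W·L/H = 1.249e-05 · 37.90 · 1881 / 2.627e+08 = 3.389e-09 m³.

value=3.389e-09 m^3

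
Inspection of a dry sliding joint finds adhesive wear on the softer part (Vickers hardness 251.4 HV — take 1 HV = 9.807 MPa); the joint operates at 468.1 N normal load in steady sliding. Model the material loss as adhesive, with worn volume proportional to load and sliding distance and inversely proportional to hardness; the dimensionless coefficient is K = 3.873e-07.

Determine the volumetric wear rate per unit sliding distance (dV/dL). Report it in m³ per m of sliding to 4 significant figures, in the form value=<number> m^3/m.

Intermediate values are displayed rounded; every step holds exact precision; a lone final rounding to four significant figures.
Convert: Hardness H = 251.4 HV × 9.807 MPa/HV = 2465 MPa = 2.465e+09 Pa.
In SI base units: W = 468.1 N, H = 2.465e+09 Pa, K = 3.873e-07.
Wear rate dV/dL = K·W/H (no L dependence): 3.873e-07 · 468.1 / 2.465e+09 = 7.353e-14 m³/m.

value=7.353e-14 m^3/m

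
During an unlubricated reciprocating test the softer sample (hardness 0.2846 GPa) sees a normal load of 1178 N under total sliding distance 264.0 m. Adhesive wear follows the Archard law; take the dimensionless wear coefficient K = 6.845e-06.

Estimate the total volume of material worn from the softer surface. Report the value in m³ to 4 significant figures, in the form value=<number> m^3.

value=7.480e-09 m^3

All arithmetic carries full float precision, and intermediate values are shown rounded, and one final rounding to four significant figures.
Hardness H = 0.2846 GPa = 2.846e+08 Pa.
Restated in SI base units: W = 1178 N, H = 2.846e+08 Pa, K = 6.845e-06.
Archard volume V = K·W·L/H = 6.845e-06 · 1178 · 264.0 / 2.846e+08 = 7.480e-09 m³.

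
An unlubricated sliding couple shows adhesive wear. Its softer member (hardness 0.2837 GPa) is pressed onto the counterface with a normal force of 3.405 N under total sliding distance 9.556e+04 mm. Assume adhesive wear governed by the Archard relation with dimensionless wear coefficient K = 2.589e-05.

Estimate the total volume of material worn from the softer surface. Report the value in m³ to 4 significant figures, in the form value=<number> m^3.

Quoted intermediates are rounded — all arithmetic holds full precision. Rounded once at the end, at 4 significant figures.
Convert: Sliding distance L = 9.556e+04 mm = 95.56 m.
Convert: Hardness H = 0.2837 GPa = 2.837e+08 Pa.
In SI base units, W = 3.405 N, H = 2.837e+08 Pa, K = 2.589e-05.
Archard relation: V = K·W·L/H = 2.589e-05 · 3.405 · 95.56 / 2.837e+08 = 2.969e-11 m³.

value=2.969e-11 m^3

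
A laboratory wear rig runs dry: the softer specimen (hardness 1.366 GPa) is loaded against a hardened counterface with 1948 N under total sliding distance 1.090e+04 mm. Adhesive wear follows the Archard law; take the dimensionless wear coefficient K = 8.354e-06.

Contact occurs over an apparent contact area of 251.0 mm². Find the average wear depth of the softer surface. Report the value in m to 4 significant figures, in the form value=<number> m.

All arithmetic runs at full precision — shown intermediates are rounded. Rounded once at the end to 4 significant figures.
Distance L = 1.090e+04 mm = 10.90 m.
Hardness H = 1.366 GPa = 1.366e+09 Pa.
Contact area A = 251.0 mm² = 2.510e-04 m².
In SI base units: W = 1948 N, H = 1.366e+09 Pa, K = 8.354e-06.
Worn volume V = K·W·L/H = 8.354e-06 · 1948 · 10.90 / 1.366e+09 = 1.299e-10 m³.
Depth h = V/A = 1.299e-10 / 2.510e-04 = 5.174e-07 m.

value=5.174e-07 m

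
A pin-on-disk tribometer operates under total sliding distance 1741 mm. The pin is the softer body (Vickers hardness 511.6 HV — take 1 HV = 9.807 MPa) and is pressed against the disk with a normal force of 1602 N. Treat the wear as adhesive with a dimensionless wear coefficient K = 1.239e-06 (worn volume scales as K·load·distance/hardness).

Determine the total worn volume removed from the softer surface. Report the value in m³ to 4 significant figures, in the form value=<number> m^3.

All working math maintains full precision; intermediates are shown rounded; a single final rounding: 4 significant digits.
Convert: Distance L = 1741 mm = 1.741 m.
Convert: Hardness H = 511.6 HV × 9.807 MPa/HV = 5017 MPa = 5.017e+09 Pa.
Restated in SI base units: W = 1602 N, H = 5.017e+09 Pa, K = 1.239e-06.
Archard relation: V = K·W·L/H = 1.239e-06 · 1602 · 1.741 / 5.017e+09 = 6.888e-13 m³.

value=6.888e-13 m^3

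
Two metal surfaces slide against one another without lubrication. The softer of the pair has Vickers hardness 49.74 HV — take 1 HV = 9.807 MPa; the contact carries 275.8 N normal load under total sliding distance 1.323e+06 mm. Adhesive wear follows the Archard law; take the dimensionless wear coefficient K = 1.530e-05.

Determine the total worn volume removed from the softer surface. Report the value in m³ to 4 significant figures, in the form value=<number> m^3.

Intermediate values are printed rounded, and the algebra keeps full float precision, and one final rounding: 4 significant digits.
Convert: Sliding distance L = 1.323e+06 mm = 1323 m.
Convert: Hardness H = 49.74 HV × 9.807 MPa/HV = 487.8 MPa = 4.878e+08 Pa.
Working in SI base units: W = 275.8 N, H = 4.878e+08 Pa, K = 1.530e-05.
Worn volume V = K·W·L/H = 1.530e-05 · 275.8 · 1323 / 4.878e+08 = 1.144e-08 m³.

value=1.144e-08 m^3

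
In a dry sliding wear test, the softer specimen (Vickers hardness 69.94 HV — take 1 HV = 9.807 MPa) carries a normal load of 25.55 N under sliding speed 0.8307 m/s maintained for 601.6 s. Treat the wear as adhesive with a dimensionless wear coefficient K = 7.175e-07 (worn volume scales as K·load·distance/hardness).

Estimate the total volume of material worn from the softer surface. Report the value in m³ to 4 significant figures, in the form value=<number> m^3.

value=1.336e-11 m^3

Each operation maintains exact precision; intermediate values are displayed rounded, and one final rounding, at 4 significant digits.
Convert: Path length L = v·t = 0.8307 m/s × 601.6 s = 499.7 m.
Convert: Hardness H = 69.94 HV × 9.807 MPa/HV = 685.9 MPa = 6.859e+08 Pa.
SI base units throughout: W = 25.55 N, H = 6.859e+08 Pa, K = 7.175e-07.
By Archard's law, V = K·W·L/H = 7.175e-07 · 25.55 · 499.7 / 6.859e+08 = 1.336e-11 m³.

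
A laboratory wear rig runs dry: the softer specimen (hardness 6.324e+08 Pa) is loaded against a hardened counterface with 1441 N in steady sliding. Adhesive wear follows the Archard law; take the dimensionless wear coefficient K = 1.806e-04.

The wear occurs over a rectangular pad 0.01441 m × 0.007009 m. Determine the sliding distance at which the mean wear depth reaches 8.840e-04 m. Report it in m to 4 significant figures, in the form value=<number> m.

Quoted intermediates are rounded, and every step carries full float precision. Rounded once at the end, at 4 significant figures.
Contact area A = 0.01441 m × 0.007009 m = 1.010e-04 m².
Working in SI base units: W = 1441 N, H = 6.324e+08 Pa, K = 1.806e-04.
Allowed volume V_lim = h_lim·A = 8.840e-04 · 1.010e-04 = 8.928e-08 m³.
Thus life L = V_lim·H/(K·W) = 8.928e-08 · 6.324e+08 / (1.806e-04 · 1441) = 217.0 m.

value=217.0 m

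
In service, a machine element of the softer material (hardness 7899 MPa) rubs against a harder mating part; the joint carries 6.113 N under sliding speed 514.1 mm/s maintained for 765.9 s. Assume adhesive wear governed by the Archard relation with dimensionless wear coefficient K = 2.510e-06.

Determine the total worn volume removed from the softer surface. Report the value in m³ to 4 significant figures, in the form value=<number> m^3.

value=7.648e-13 m^3

The algebra maintains full float precision, and intermediates appear rounded — one last rounding, at four significant figures.
Convert: Sliding speed v = 514.1 mm/s = 0.5141 m/s. Distance covered L = v·t = 0.5141 m/s × 765.9 s = 393.7 m.
Convert: Hardness H = 7899 MPa = 7.899e+09 Pa.
In SI base units, W = 6.113 N, H = 7.899e+09 Pa, K = 2.510e-06.
Apply Archard: V = K·W·L/H = 2.510e-06 · 6.113 · 393.7 / 7.899e+09 = 7.648e-13 m³.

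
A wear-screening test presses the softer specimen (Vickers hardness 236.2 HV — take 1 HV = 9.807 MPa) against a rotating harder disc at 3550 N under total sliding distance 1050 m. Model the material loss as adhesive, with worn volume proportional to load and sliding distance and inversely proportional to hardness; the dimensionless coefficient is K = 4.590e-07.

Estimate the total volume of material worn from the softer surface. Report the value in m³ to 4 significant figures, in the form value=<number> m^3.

The algebra maintains full precision, and the intermediates are shown rounded — rounded just once: four significant figures.
Hardness H = 236.2 HV × 9.807 MPa/HV = 2316 MPa = 2.316e+09 Pa.
In SI base units, W = 3550 N, H = 2.316e+09 Pa, K = 4.590e-07.
The Archard volume V = K·W·L/H = 4.590e-07 · 3550 · 1050 / 2.316e+09 = 7.386e-10 m³.

value=7.386e-10 m^3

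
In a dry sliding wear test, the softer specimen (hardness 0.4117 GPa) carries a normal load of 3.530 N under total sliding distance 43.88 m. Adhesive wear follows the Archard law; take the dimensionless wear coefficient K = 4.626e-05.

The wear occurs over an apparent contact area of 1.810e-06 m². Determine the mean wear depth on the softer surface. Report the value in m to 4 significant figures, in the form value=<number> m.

value=9.616e-06 m

The intermediates appear rounded — each operation keeps full float precision. Rounded just once: four significant digits.
Convert: Hardness H = 0.4117 GPa = 4.117e+08 Pa.
Restated in SI base units: W = 3.530 N, H = 4.117e+08 Pa, K = 4.626e-05.
Volume removed: V = K·W·L/H = 4.626e-05 · 3.530 · 43.88 / 4.117e+08 = 1.740e-11 m³.
Wear depth h = V/A = 1.740e-11 / 1.810e-06 = 9.616e-06 m.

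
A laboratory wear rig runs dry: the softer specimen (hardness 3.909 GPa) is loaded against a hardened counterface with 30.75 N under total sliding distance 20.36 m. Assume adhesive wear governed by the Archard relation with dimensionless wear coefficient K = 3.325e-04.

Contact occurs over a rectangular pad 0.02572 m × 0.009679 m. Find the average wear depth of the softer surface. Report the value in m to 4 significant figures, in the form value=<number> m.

The intermediates are printed rounded; all arithmetic keeps full float precision. Rounded once at the end to 4 significant digits.
Hardness H = 3.909 GPa = 3.909e+09 Pa.
Contact area A = 0.02572 m × 0.009679 m = 2.489e-04 m².
In SI base units, W = 30.75 N, H = 3.909e+09 Pa, K = 3.325e-04.
Volume removed: V = K·W·L/H = 3.325e-04 · 30.75 · 20.36 / 3.909e+09 = 5.325e-11 m³.
Wear depth h = V/A = 5.325e-11 / 2.489e-04 = 2.139e-07 m.

value=2.139e-07 m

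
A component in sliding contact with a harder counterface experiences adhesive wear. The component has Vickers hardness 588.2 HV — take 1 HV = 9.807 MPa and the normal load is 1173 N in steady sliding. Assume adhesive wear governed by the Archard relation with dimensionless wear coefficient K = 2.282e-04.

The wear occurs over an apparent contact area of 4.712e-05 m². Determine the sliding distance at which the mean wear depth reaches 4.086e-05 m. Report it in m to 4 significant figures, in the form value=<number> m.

value=41.49 m

The algebra keeps full float precision — intermediate values are shown rounded. Rounded just once: 4 significant digits.
Hardness H = 588.2 HV × 9.807 MPa/HV = 5768 MPa = 5.768e+09 Pa.
Restated in SI base units: W = 1173 N, H = 5.768e+09 Pa, K = 2.282e-04.
Volume at the limit: V_lim = h_lim·A = 4.086e-05 · 4.712e-05 = 1.925e-09 m³.
Thus life L = V_lim·H/(K·W) = 1.925e-09 · 5.768e+09 / (2.282e-04 · 1173) = 41.49 m.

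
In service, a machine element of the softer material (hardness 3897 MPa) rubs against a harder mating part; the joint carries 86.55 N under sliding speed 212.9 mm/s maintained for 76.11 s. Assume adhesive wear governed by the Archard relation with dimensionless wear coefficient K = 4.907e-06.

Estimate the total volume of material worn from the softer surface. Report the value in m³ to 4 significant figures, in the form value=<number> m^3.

Each operation keeps full precision — intermediates are printed rounded. Rounded just once, at four significant digits.
Sliding speed v = 212.9 mm/s = 0.2129 m/s. Distance L = v·t = 0.2129 m/s × 76.11 s = 16.20 m.
Hardness H = 3897 MPa = 3.897e+09 Pa.
Collected in SI base units: W = 86.55 N, H = 3.897e+09 Pa, K = 4.907e-06.
Wear volume V = K·W·L/H = 4.907e-06 · 86.55 · 16.20 / 3.897e+09 = 1.766e-12 m³.

value=1.766e-12 m^3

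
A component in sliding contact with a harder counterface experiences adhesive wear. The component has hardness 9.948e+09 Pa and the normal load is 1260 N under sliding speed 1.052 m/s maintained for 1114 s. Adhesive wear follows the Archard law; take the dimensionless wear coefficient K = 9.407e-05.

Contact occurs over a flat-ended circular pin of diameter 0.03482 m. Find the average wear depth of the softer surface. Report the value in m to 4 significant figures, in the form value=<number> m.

value=1.466e-05 m

The intermediates appear rounded; every step runs at full float precision, and rounded just once to four significant figures.
The distance L = v·t = 1.052 m/s × 1114 s = 1172 m.
Contact area A = π·d²/4 = π·(0.03482 m)²/4 = 9.522e-04 m².
SI base units throughout: W = 1260 N, H = 9.948e+09 Pa, K = 9.407e-05.
The Archard volume V = K·W·L/H = 9.407e-05 · 1260 · 1172 / 9.948e+09 = 1.396e-08 m³.
Average depth h = V/A = 1.396e-08 / 9.522e-04 = 1.466e-05 m.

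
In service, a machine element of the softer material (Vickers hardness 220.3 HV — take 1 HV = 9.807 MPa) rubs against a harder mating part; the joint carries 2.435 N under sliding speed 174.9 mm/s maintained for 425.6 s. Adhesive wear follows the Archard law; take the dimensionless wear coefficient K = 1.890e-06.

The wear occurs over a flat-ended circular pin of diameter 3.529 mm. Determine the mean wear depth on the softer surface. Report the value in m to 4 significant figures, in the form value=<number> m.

Each operation maintains full precision; displayed values are rounded; rounded just once: 4 significant figures.
Convert: Sliding speed v = 174.9 mm/s = 0.1749 m/s. Distance covered L = v·t = 0.1749 m/s × 425.6 s = 74.44 m.
Convert: Hardness H = 220.3 HV × 9.807 MPa/HV = 2160 MPa = 2.160e+09 Pa.
Convert: Pin diameter d = 3.529 mm = 0.003529 m. Contact area A = π·d²/4 = π·(0.003529 m)²/4 = 9.781e-06 m².
SI base units throughout: W = 2.435 N, H = 2.160e+09 Pa, K = 1.890e-06.
Apply Archard: V = K·W·L/H = 1.890e-06 · 2.435 · 74.44 / 2.160e+09 = 1.586e-13 m³.
Average depth h = V/A = 1.586e-13 / 9.781e-06 = 1.621e-08 m.

value=1.621e-08 m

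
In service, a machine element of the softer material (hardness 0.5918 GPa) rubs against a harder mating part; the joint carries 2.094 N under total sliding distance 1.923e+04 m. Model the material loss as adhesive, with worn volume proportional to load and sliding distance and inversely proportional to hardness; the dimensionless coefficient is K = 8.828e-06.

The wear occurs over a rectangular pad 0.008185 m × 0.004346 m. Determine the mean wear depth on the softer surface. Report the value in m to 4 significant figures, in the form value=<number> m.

value=1.689e-05 m

Each operation holds full float precision — quoted intermediates are rounded. Rounded just once, at 4 significant figures.
Hardness H = 0.5918 GPa = 5.918e+08 Pa.
Contact area A = 0.008185 m × 0.004346 m = 3.557e-05 m².
As SI base values: W = 2.094 N, H = 5.918e+08 Pa, K = 8.828e-06.
Archard volume V = K·W·L/H = 8.828e-06 · 2.094 · 1.923e+04 / 5.918e+08 = 6.007e-10 m³.
Wear depth h = V/A = 6.007e-10 / 3.557e-05 = 1.689e-05 m.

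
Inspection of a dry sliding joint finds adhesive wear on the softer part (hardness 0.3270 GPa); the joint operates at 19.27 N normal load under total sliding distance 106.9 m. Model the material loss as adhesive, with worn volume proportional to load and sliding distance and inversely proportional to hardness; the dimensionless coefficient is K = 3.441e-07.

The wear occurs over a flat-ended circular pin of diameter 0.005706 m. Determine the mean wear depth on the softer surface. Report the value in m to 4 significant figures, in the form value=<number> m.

value=8.477e-08 m

All arithmetic carries full precision — shown intermediates are rounded. Rounded just once to four significant digits.
Hardness H = 0.3270 GPa = 3.270e+08 Pa.
Contact area A = π·d²/4 = π·(0.005706 m)²/4 = 2.557e-05 m².
In SI base units, W = 19.27 N, H = 3.270e+08 Pa, K = 3.441e-07.
By Archard's law, V = K·W·L/H = 3.441e-07 · 19.27 · 106.9 / 3.270e+08 = 2.168e-12 m³.
Average depth h = V/A = 2.168e-12 / 2.557e-05 = 8.477e-08 m.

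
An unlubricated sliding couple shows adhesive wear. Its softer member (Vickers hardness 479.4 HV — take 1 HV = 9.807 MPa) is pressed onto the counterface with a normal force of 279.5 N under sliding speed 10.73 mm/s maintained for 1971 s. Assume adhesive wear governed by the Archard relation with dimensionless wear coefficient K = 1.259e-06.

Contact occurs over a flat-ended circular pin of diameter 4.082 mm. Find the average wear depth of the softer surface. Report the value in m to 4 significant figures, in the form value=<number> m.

The computation runs at exact precision, and intermediate values are displayed rounded; rounded once at the end to 4 significant digits.
Convert: Sliding speed v = 10.73 mm/s = 0.01073 m/s. Distance covered L = v·t = 0.01073 m/s × 1971 s = 21.15 m.
Convert: Hardness H = 479.4 HV × 9.807 MPa/HV = 4701 MPa = 4.701e+09 Pa.
Convert: Pin diameter d = 4.082 mm = 0.004082 m. Contact area A = π·d²/4 = π·(0.004082 m)²/4 = 1.309e-05 m².
As SI base values: W = 279.5 N, H = 4.701e+09 Pa, K = 1.259e-06.
Volume removed: V = K·W·L/H = 1.259e-06 · 279.5 · 21.15 / 4.701e+09 = 1.583e-12 m³.
Depth h = V/A = 1.583e-12 / 1.309e-05 = 1.210e-07 m.

value=1.210e-07 m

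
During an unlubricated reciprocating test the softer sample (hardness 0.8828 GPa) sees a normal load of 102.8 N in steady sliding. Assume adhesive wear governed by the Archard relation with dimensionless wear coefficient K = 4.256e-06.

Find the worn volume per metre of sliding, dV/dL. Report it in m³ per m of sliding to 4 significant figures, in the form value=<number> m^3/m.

Each operation holds full float precision; intermediates are displayed rounded — rounded once at the end: four significant digits.
Hardness H = 0.8828 GPa = 8.828e+08 Pa.
In SI base units: W = 102.8 N, H = 8.828e+08 Pa, K = 4.256e-06.
Sliding wear rate dV/dL = K·W/H: 4.256e-06 · 102.8 / 8.828e+08 = 4.956e-13 m³/m.

value=4.956e-13 m^3/m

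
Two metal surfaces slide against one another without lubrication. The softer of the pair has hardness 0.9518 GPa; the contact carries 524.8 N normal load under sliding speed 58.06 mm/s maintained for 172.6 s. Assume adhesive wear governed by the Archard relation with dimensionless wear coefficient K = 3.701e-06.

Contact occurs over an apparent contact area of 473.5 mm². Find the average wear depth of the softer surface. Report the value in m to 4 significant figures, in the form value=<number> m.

value=4.319e-08 m

All working math carries exact precision. Intermediates are displayed rounded; rounded once at the end, at 4 significant digits.
Sliding speed v = 58.06 mm/s = 0.05806 m/s. Path length L = v·t = 0.05806 m/s × 172.6 s = 10.02 m.
Hardness H = 0.9518 GPa = 9.518e+08 Pa.
Contact area A = 473.5 mm² = 4.735e-04 m².
Collected in SI base units: W = 524.8 N, H = 9.518e+08 Pa, K = 3.701e-06.
Volume removed: V = K·W·L/H = 3.701e-06 · 524.8 · 10.02 / 9.518e+08 = 2.045e-11 m³.
Mean depth h = V/A = 2.045e-11 / 4.735e-04 = 4.319e-08 m.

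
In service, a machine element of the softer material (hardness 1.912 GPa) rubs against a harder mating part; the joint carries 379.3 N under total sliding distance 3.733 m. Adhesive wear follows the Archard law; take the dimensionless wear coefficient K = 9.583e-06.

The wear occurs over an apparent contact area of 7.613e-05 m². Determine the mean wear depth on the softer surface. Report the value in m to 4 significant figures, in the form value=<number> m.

value=9.322e-08 m

Printed values are rounded. All arithmetic runs at full precision, and rounded once at the end, at 4 significant digits.
Hardness H = 1.912 GPa = 1.912e+09 Pa.
In SI base units: W = 379.3 N, H = 1.912e+09 Pa, K = 9.583e-06.
By Archard's law, V = K·W·L/H = 9.583e-06 · 379.3 · 3.733 / 1.912e+09 = 7.097e-12 m³.
Mean wear depth h = V/A = 7.097e-12 / 7.613e-05 = 9.322e-08 m.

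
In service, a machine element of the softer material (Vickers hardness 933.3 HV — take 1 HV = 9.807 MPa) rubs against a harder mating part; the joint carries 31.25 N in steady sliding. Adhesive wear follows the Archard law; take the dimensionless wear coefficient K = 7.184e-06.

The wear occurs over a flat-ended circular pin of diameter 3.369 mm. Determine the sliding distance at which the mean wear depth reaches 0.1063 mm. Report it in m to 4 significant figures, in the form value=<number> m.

Each operation carries exact precision — intermediate values appear rounded. Rounded just once: 4 significant figures.
Convert: Hardness H = 933.3 HV × 9.807 MPa/HV = 9153 MPa = 9.153e+09 Pa.
Convert: Pin diameter d = 3.369 mm = 0.003369 m. Contact area A = π·d²/4 = π·(0.003369 m)²/4 = 8.914e-06 m².
Convert: Depth limit h_lim = 0.1063 mm = 1.063e-04 m.
Working in SI base units: W = 31.25 N, H = 9.153e+09 Pa, K = 7.184e-06.
Limit volume V_lim = h_lim·A = 1.063e-04 · 8.914e-06 = 9.476e-10 m³.
Thus life L = V_lim·H/(K·W) = 9.476e-10 · 9.153e+09 / (7.184e-06 · 31.25) = 3.863e+04 m.

value=3.863e+04 m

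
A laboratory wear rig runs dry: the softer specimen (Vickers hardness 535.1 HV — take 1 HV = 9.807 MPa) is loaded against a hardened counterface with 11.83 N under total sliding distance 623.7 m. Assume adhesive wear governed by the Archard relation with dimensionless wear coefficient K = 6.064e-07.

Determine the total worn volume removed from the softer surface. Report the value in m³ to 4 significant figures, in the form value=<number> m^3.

value=8.526e-13 m^3

The algebra runs at full float precision — intermediate values appear rounded — rounded just once to four significant figures.
Convert: Hardness H = 535.1 HV × 9.807 MPa/HV = 5248 MPa = 5.248e+09 Pa.
Working in SI base units: W = 11.83 N, H = 5.248e+09 Pa, K = 6.064e-07.
Archard relation: V = K·W·L/H = 6.064e-07 · 11.83 · 623.7 / 5.248e+09 = 8.526e-13 m³.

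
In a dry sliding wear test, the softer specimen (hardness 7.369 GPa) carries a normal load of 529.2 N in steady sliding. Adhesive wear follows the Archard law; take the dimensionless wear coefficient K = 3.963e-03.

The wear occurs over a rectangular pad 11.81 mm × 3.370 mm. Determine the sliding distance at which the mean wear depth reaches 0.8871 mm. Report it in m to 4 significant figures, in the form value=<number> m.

value=124.1 m

Each operation keeps exact precision — the intermediates are shown rounded, and a single final rounding, at 4 significant figures.
Hardness H = 7.369 GPa = 7.369e+09 Pa.
Pad sides 11.81 mm × 3.370 mm = 0.01181 m × 0.003370 m. Contact area A = 0.01181 m × 0.003370 m = 3.980e-05 m².
Depth limit h_lim = 0.8871 mm = 8.871e-04 m.
Expressed in SI base units: W = 529.2 N, H = 7.369e+09 Pa, K = 3.963e-03.
Wearable volume V_lim = h_lim·A = 8.871e-04 · 3.980e-05 = 3.531e-08 m³.
Thus life L = V_lim·H/(K·W) = 3.531e-08 · 7.369e+09 / (3.963e-03 · 529.2) = 124.1 m.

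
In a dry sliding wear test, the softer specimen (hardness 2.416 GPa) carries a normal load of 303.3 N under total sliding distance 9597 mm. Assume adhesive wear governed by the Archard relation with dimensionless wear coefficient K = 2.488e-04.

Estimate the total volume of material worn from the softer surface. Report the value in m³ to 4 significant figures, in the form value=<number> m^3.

All arithmetic runs at full precision — intermediate values are shown rounded. Rounded just once: four significant figures.
Convert: Sliding distance L = 9597 mm = 9.597 m.
Convert: Hardness H = 2.416 GPa = 2.416e+09 Pa.
SI base units throughout: W = 303.3 N, H = 2.416e+09 Pa, K = 2.488e-04.
Archard volume V = K·W·L/H = 2.488e-04 · 303.3 · 9.597 / 2.416e+09 = 2.998e-10 m³.

value=2.998e-10 m^3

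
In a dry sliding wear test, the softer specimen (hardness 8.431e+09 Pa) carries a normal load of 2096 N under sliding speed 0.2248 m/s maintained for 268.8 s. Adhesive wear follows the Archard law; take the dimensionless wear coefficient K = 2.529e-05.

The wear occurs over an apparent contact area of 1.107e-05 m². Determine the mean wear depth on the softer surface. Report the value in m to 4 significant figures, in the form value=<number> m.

value=3.432e-05 m

The intermediates appear rounded. The computation holds exact precision, and a single final rounding to four significant digits.
Total distance L = v·t = 0.2248 m/s × 268.8 s = 60.43 m.
Expressed in SI base units: W = 2096 N, H = 8.431e+09 Pa, K = 2.529e-05.
Apply Archard: V = K·W·L/H = 2.529e-05 · 2096 · 60.43 / 8.431e+09 = 3.799e-10 m³.
Average depth h = V/A = 3.799e-10 / 1.107e-05 = 3.432e-05 m.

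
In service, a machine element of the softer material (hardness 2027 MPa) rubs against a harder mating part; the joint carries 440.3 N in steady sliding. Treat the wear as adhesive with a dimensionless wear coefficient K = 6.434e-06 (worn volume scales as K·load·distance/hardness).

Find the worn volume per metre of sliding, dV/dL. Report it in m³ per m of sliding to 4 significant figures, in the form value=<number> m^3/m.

Every step runs at exact precision; intermediate values are displayed rounded — one final rounding: 4 significant figures.
Convert: Hardness H = 2027 MPa = 2.027e+09 Pa.
SI base units throughout: W = 440.3 N, H = 2.027e+09 Pa, K = 6.434e-06.
Volumetric rate dV/dL = K·W/H, per unit distance: 6.434e-06 · 440.3 / 2.027e+09 = 1.398e-12 m³/m.

value=1.398e-12 m^3/m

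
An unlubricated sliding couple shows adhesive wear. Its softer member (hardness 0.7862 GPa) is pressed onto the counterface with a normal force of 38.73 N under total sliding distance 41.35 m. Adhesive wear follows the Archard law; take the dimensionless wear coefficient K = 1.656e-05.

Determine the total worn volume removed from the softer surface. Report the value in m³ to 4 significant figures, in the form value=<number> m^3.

value=3.373e-11 m^3

Intermediate values are printed rounded, and the algebra keeps full float precision, and a lone final rounding to 4 significant digits.
Convert: Hardness H = 0.7862 GPa = 7.862e+08 Pa.
In SI base units: W = 38.73 N, H = 7.862e+08 Pa, K = 1.656e-05.
Apply Archard: V = K·W·L/H = 1.656e-05 · 38.73 · 41.35 / 7.862e+08 = 3.373e-11 m³.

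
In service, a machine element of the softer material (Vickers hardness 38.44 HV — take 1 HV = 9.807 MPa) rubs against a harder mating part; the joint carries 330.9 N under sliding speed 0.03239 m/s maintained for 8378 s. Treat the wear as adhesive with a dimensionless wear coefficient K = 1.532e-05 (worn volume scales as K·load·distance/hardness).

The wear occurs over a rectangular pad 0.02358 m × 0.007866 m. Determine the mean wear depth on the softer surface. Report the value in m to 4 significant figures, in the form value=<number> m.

value=1.967e-05 m

Every step maintains full float precision, and intermediates are shown rounded. Rounded just once to 4 significant digits.
Convert: Sliding distance L = v·t = 0.03239 m/s × 8378 s = 271.4 m.
Convert: Hardness H = 38.44 HV × 9.807 MPa/HV = 377.0 MPa = 3.770e+08 Pa.
Convert: Contact area A = 0.02358 m × 0.007866 m = 1.855e-04 m².
SI base units throughout: W = 330.9 N, H = 3.770e+08 Pa, K = 1.532e-05.
Archard volume V = K·W·L/H = 1.532e-05 · 330.9 · 271.4 / 3.770e+08 = 3.649e-09 m³.
Mean wear depth h = V/A = 3.649e-09 / 1.855e-04 = 1.967e-05 m.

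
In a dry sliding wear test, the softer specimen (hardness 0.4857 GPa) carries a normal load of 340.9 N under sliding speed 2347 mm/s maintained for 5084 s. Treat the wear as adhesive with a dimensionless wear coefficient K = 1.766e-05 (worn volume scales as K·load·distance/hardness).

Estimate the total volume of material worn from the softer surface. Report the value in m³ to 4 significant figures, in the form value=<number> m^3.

value=1.479e-07 m^3

Every step keeps exact precision. Intermediates are shown rounded, and rounded once at the end to four significant digits.
Convert: Sliding speed v = 2347 mm/s = 2.347 m/s. Distance L = v·t = 2.347 m/s × 5084 s = 1.193e+04 m.
Convert: Hardness H = 0.4857 GPa = 4.857e+08 Pa.
In SI base units: W = 340.9 N, H = 4.857e+08 Pa, K = 1.766e-05.
Archard relation: V = K·W·L/H = 1.766e-05 · 340.9 · 1.193e+04 / 4.857e+08 = 1.479e-07 m³.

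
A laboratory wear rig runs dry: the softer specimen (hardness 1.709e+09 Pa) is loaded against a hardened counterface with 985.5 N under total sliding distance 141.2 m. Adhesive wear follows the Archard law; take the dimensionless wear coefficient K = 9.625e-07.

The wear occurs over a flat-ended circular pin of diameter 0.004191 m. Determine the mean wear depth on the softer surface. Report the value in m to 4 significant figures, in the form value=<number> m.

value=5.681e-06 m

Intermediate values are printed rounded. Every step holds full precision — a single final rounding to 4 significant figures.
Contact area A = π·d²/4 = π·(0.004191 m)²/4 = 1.380e-05 m².
As SI base values: W = 985.5 N, H = 1.709e+09 Pa, K = 9.625e-07.
Worn volume V = K·W·L/H = 9.625e-07 · 985.5 · 141.2 / 1.709e+09 = 7.837e-11 m³.
Mean wear depth h = V/A = 7.837e-11 / 1.380e-05 = 5.681e-06 m.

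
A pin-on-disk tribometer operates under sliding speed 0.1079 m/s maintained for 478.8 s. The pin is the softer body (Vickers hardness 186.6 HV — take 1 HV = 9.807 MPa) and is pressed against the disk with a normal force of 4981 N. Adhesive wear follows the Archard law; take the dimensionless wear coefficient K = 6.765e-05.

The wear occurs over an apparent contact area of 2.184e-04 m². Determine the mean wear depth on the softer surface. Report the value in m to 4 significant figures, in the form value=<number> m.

The computation carries full float precision, and shown intermediates are rounded. Rounded just once: 4 significant digits.
Convert: Distance L = v·t = 0.1079 m/s × 478.8 s = 51.66 m.
Convert: Hardness H = 186.6 HV × 9.807 MPa/HV = 1830 MPa = 1.830e+09 Pa.
As SI base values: W = 4981 N, H = 1.830e+09 Pa, K = 6.765e-05.
Volume removed: V = K·W·L/H = 6.765e-05 · 4981 · 51.66 / 1.830e+09 = 9.513e-09 m³.
Mean depth h = V/A = 9.513e-09 / 2.184e-04 = 4.356e-05 m.

value=4.356e-05 m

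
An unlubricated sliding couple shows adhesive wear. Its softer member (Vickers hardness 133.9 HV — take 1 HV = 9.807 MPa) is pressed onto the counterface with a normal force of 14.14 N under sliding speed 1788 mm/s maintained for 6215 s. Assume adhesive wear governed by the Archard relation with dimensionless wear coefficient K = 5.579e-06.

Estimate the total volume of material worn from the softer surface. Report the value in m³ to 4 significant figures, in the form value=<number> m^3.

The algebra holds full precision. The intermediates are displayed rounded; rounded once at the end: four significant figures.
Convert: Sliding speed v = 1788 mm/s = 1.788 m/s. Distance L = v·t = 1.788 m/s × 6215 s = 1.111e+04 m.
Convert: Hardness H = 133.9 HV × 9.807 MPa/HV = 1313 MPa = 1.313e+09 Pa.
As SI base values: W = 14.14 N, H = 1.313e+09 Pa, K = 5.579e-06.
Worn volume V = K·W·L/H = 5.579e-06 · 14.14 · 1.111e+04 / 1.313e+09 = 6.676e-10 m³.

value=6.676e-10 m^3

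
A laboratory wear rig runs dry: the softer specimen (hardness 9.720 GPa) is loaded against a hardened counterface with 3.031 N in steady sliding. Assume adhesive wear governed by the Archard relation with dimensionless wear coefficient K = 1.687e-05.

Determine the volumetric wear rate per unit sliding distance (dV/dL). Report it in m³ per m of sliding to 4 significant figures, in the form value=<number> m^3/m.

The algebra holds full precision. Intermediates appear rounded, and rounded just once, at four significant digits.
Hardness H = 9.720 GPa = 9.720e+09 Pa.
Working in SI base units: W = 3.031 N, H = 9.720e+09 Pa, K = 1.687e-05.
The wear rate dV/dL = K·W/H — distance-free: 1.687e-05 · 3.031 / 9.720e+09 = 5.261e-15 m³/m.

value=5.261e-15 m^3/m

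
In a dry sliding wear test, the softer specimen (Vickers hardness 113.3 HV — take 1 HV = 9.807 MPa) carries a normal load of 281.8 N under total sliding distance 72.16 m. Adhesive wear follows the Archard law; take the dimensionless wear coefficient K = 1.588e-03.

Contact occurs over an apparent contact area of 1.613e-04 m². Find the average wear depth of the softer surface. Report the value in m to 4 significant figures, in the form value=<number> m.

value=1.802e-04 m

Printed values are rounded; every step maintains exact precision; a single final rounding, at 4 significant digits.
Hardness H = 113.3 HV × 9.807 MPa/HV = 1111 MPa = 1.111e+09 Pa.
Expressed in SI base units: W = 281.8 N, H = 1.111e+09 Pa, K = 1.588e-03.
The Archard volume V = K·W·L/H = 1.588e-03 · 281.8 · 72.16 / 1.111e+09 = 2.906e-08 m³.
Wear depth h = V/A = 2.906e-08 / 1.613e-04 = 1.802e-04 m.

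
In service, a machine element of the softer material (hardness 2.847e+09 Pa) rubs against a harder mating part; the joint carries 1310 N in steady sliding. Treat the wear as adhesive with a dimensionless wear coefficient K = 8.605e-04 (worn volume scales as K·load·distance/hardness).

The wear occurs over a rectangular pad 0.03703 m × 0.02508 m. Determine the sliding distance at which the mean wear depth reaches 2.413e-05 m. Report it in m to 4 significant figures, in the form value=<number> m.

value=56.60 m

Every step holds exact precision. The intermediates are shown rounded, and a lone final rounding: four significant digits.
Convert: Contact area A = 0.03703 m × 0.02508 m = 9.287e-04 m².
In SI base units, W = 1310 N, H = 2.847e+09 Pa, K = 8.605e-04.
Allowed volume V_lim = h_lim·A = 2.413e-05 · 9.287e-04 = 2.241e-08 m³.
Sliding life L = V_lim·H/(K·W) = 2.241e-08 · 2.847e+09 / (8.605e-04 · 1310) = 56.60 m.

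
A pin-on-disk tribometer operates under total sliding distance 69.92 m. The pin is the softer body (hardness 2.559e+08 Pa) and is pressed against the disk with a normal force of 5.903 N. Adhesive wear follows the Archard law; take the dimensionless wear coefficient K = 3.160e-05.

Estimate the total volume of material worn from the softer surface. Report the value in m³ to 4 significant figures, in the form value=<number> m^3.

Intermediate values appear rounded; the algebra keeps full float precision; a single final rounding, at 4 significant digits.
Collected in SI base units: W = 5.903 N, H = 2.559e+08 Pa, K = 3.160e-05.
Apply Archard: V = K·W·L/H = 3.160e-05 · 5.903 · 69.92 / 2.559e+08 = 5.097e-11 m³.

value=5.097e-11 m^3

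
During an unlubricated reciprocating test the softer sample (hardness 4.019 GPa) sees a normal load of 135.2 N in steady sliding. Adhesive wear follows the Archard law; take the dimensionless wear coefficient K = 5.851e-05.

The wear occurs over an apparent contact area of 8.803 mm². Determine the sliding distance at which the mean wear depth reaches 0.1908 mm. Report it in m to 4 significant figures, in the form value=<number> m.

The computation maintains full precision. Intermediates are displayed rounded, and a lone final rounding: four significant figures.
Convert: Hardness H = 4.019 GPa = 4.019e+09 Pa.
Convert: Contact area A = 8.803 mm² = 8.803e-06 m².
Convert: Depth limit h_lim = 0.1908 mm = 1.908e-04 m.
As SI base values: W = 135.2 N, H = 4.019e+09 Pa, K = 5.851e-05.
Wearable volume V_lim = h_lim·A = 1.908e-04 · 8.803e-06 = 1.680e-09 m³.
Life L = V_lim·H/(K·W) = 1.680e-09 · 4.019e+09 / (5.851e-05 · 135.2) = 853.3 m.

value=853.3 m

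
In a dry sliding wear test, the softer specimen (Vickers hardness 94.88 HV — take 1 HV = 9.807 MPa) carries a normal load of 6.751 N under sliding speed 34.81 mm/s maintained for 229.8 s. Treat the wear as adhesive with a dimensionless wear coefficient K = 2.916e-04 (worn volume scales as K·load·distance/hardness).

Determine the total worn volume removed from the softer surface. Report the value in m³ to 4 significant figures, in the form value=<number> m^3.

value=1.692e-11 m^3

Intermediates are shown rounded, and all arithmetic keeps full float precision — rounded just once, at four significant figures.
Convert: Sliding speed v = 34.81 mm/s = 0.03481 m/s. The distance L = v·t = 0.03481 m/s × 229.8 s = 7.999 m.
Convert: Hardness H = 94.88 HV × 9.807 MPa/HV = 930.5 MPa = 9.305e+08 Pa.
Restated in SI base units: W = 6.751 N, H = 9.305e+08 Pa, K = 2.916e-04.
By Archard's law, V = K·W·L/H = 2.916e-04 · 6.751 · 7.999 / 9.305e+08 = 1.692e-11 m³.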